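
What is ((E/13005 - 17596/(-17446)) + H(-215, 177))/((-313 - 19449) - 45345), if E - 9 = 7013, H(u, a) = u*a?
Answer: 4316883042929/7385908334805 ≈ 0.58448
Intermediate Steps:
H(u, a) = a*u
E = 7022 (E = 9 + 7013 = 7022)
((E/13005 - 17596/(-17446)) + H(-215, 177))/((-313 - 19449) - 45345) = ((7022/13005 - 17596/(-17446)) + 177*(-215))/((-313 - 19449) - 45345) = ((7022*(1/13005) - 17596*(-1/17446)) - 38055)/(-19762 - 45345) = ((7022/13005 + 8798/8723) - 38055)/(-65107) = (175670896/113442615 - 38055)*(-1/65107) = -4316883042929/113442615*(-1/65107) = 4316883042929/7385908334805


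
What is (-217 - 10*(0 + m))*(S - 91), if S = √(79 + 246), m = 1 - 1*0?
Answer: 20657 - 1135*√13 ≈ 16565.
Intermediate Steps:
m = 1 (m = 1 + 0 = 1)
S = 5*√13 (S = √325 = 5*√13 ≈ 18.028)
(-217 - 10*(0 + m))*(S - 91) = (-217 - 10*(0 + 1))*(5*√13 - 91) = (-217 - 10*1)*(-91 + 5*√13) = (-217 - 10)*(-91 + 5*√13) = -227*(-91 + 5*√13) = 20657 - 1135*√13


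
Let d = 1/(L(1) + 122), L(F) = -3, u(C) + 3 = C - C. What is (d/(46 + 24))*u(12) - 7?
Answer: -58313/8330 ≈ -7.0004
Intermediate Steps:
u(C) = -3 (u(C) = -3 + (C - C) = -3 + 0 = -3)
d = 1/119 (d = 1/(-3 + 122) = 1/119 ≈ 0.0084034)
(d/(46 + 24))*u(12) - 7 = (1/(119*(46 + 24)))*(-3) - 7 = ((1/119)/70)*(-3) - 7 = ((1/119)*(1/70))*(-3) - 7 = (1/8330)*(-3) - 7 = -3/8330 - 7 = -58313/8330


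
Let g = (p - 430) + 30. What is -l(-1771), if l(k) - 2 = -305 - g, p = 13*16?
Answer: 111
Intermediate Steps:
p = 208
g = -192 (g = (208 - 430) + 30 = -222 + 30 = -192)
l(k) = -111 (l(k) = 2 + (-305 - 1*(-192)) = 2 + (-305 + 192) = 2 - 113 = -111)
-l(-1771) = -1*(-111) = 111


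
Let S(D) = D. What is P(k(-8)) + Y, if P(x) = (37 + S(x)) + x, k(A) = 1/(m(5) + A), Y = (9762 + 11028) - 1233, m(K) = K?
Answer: 58780/3 ≈ 19593.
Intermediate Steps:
Y = 19557 (Y = 20790 - 1233 = 19557)
k(A) = 1/(5 + A)
P(x) = 37 + 2*x (P(x) = (37 + x) + x = 37 + 2*x)
P(k(-8)) + Y = (37 + 2/(5 - 8)) + 19557 = (37 + 2/(-3)) + 19557 = (37 + 2*(-1/3)) + 19557 = (37 - 2/3) + 19557 = 109/3 + 19557 = 58780/3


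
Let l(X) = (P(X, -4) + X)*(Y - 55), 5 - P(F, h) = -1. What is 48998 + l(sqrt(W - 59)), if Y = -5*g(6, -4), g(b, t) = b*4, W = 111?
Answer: 47948 - 350*sqrt(13) ≈ 46686.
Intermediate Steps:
g(b, t) = 4*b
P(F, h) = 6 (P(F, h) = 5 - 1*(-1) = 5 + 1 = 6)
Y = -120 (Y = -20*6 = -5*24 = -120)
l(X) = -1050 - 175*X (l(X) = (6 + X)*(-120 - 55) = (6 + X)*(-175) = -1050 - 175*X)
48998 + l(sqrt(W - 59)) = 48998 + (-1050 - 175*sqrt(111 - 59)) = 48998 + (-1050 - 350*sqrt(13)) = 47948 - 350*sqrt(13)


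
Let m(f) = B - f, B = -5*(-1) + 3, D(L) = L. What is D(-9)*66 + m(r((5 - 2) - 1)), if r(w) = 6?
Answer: -592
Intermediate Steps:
B = 8 (B = 5 + 3 = 8)
m(f) = 8 - f
D(-9)*66 + m(r((5 - 2) - 1)) = -9*66 + (8 - 1*6) = -594 + (8 - 6) = -594 + 2 = -592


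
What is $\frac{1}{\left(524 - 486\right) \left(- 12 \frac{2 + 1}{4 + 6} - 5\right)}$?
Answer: $- \frac{5}{1634} \approx -0.00306$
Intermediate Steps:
$\frac{1}{\left(524 - 486\right) \left(- 12 \frac{2 + 1}{4 + 6} - 5\right)} = \frac{1}{38 \left(- 12 \cdot \frac{3}{10} - 5\right)} = \frac{1}{38 \left(- 12 \cdot 3 \cdot \frac{1}{10} - 5\right)} = \frac{1}{38 \left(\left(-12\right) \frac{3}{10} - 5\right)} = \frac{1}{38 \left(- \frac{18}{5} - 5\right)} = \frac{1}{38 \left(- \frac{43}{5}\right)} = \frac{1}{38} \left(- \frac{5}{43}\right) = - \frac{5}{1634}$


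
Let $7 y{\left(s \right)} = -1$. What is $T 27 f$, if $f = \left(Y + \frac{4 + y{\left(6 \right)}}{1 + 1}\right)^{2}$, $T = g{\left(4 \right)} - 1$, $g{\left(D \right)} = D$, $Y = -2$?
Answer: $\frac{81}{196} \approx 0.41327$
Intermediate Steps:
$y{\left(s \right)} = - \frac{1}{7}$ ($y{\left(s \right)} = \frac{1}{7} \left(-1\right) = - \frac{1}{7}$)
$T = 3$ ($T = 4 - 1 = 3$)
$f = \frac{1}{196}$ ($f = \left(-2 + \frac{4 - \frac{1}{7}}{1 + 1}\right)^{2} = \left(-2 + \frac{27}{7 \cdot 2}\right)^{2} = \left(-2 + \frac{27}{7} \cdot \frac{1}{2}\right)^{2} = \left(-2 + \frac{27}{14}\right)^{2} = \left(- \frac{1}{14}\right)^{2} = \frac{1}{196} \approx 0.005102$)
$T 27 f = 3 \cdot 27 \cdot \frac{1}{196} = 81 \cdot \frac{1}{196} = \frac{81}{196}$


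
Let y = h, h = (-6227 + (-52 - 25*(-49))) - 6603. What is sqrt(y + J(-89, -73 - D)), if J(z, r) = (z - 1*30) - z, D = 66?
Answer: I*sqrt(11687) ≈ 108.11*I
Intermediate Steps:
J(z, r) = -30 (J(z, r) = (z - 30) - z = (-30 + z) - z = -30)
h = -11657 (h = (-6227 + (-52 + 1225)) - 6603 = (-6227 + 1173) - 6603 = -5054 - 6603 = -11657)
y = -11657
sqrt(y + J(-89, -73 - D)) = sqrt(-11657 - 30) = sqrt(-11687) = I*sqrt(11687)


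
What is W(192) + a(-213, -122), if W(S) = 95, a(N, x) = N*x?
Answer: 26081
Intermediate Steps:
W(192) + a(-213, -122) = 95 - 213*(-122) = 95 + 25986 = 26081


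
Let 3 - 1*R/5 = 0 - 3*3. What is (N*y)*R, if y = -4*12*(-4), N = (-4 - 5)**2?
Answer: 933120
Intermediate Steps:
N = 81 (N = (-9)**2 = 81)
y = 192 (y = -48*(-4) = 192)
R = 60 (R = 15 - 5*(0 - 3*3) = 15 - 5*(0 - 9) = 15 - 5*(-9) = 15 + 45 = 60)
(N*y)*R = (81*192)*60 = 15552*60 = 933120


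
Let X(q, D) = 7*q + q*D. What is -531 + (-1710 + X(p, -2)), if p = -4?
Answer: -2261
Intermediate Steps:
X(q, D) = 7*q + D*q
-531 + (-1710 + X(p, -2)) = -531 + (-1710 - 4*(7 - 2)) = -531 + (-1710 - 4*5) = -531 + (-1710 - 20) = -531 - 1730 = -2261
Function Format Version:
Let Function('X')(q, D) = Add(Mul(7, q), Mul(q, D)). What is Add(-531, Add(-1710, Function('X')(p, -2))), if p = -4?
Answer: -2261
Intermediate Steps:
Function('X')(q, D) = Add(Mul(7, q), Mul(D, q))
Add(-531, Add(-1710, Function('X')(p, -2))) = Add(-531, Add(-1710, Mul(-4, Add(7, -2)))) = Add(-531, Add(-1710, Mul(-4, 5))) = Add(-531, Add(-1710, -20)) = Add(-531, -1730) = -2261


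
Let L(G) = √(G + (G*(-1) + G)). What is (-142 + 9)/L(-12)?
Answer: 133*I*√3/6 ≈ 38.394*I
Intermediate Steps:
L(G) = √G (L(G) = √(G + (-G + G)) = √(G + 0) = √G)
(-142 + 9)/L(-12) = (-142 + 9)/(√(-12)) = -133/(2*I*√3) = -I*√3/6*(-133) = 133*I*√3/6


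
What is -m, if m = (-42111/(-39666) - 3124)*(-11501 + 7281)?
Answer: -87125046010/6611 ≈ -1.3179e+7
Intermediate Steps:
m = 87125046010/6611 (m = (-42111*(-1/39666) - 3124)*(-4220) = (14037/13222 - 3124)*(-4220) = -41291491/13222*(-4220) = 87125046010/6611 ≈ 1.3179e+7)
-m = -1*87125046010/6611 = -87125046010/6611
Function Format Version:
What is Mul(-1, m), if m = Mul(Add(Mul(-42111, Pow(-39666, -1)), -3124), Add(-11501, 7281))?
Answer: Rational(-87125046010, 6611) ≈ -1.3179e+7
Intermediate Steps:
m = Rational(87125046010, 6611) (m = Mul(Add(Mul(-42111, Rational(-1, 39666)), -3124), -4220) = Mul(Add(Rational(14037, 13222), -3124), -4220) = Mul(Rational(-41291491, 13222), -4220) = Rational(87125046010, 6611) ≈ 1.3179e+7)
Mul(-1, m) = Mul(-1, Rational(87125046010, 6611)) = Rational(-87125046010, 6611)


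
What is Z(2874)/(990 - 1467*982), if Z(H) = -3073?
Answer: 3073/1439604 ≈ 0.0021346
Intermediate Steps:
Z(2874)/(990 - 1467*982) = -3073/(990 - 1467*982) = -3073/(990 - 1440594) = -3073/(-1439604) = -3073*(-1/1439604) = 3073/1439604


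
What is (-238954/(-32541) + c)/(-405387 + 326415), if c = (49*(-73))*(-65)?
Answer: -7566184159/2569827852 ≈ -2.9442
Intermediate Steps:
c = 232505 (c = -3577*(-65) = 232505)
(-238954/(-32541) + c)/(-405387 + 326415) = (-238954/(-32541) + 232505)/(-405387 + 326415) = (-238954*(-1/32541) + 232505)/(-78972) = (238954/32541 + 232505)*(-1/78972) = (7566184159/32541)*(-1/78972) = -7566184159/2569827852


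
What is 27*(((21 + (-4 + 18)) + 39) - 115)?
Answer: -1107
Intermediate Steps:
27*(((21 + (-4 + 18)) + 39) - 115) = 27*(((21 + 14) + 39) - 115) = 27*((35 + 39) - 115) = 27*(74 - 115) = 27*(-41) = -1107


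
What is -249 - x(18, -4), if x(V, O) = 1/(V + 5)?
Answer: -5728/23 ≈ -249.04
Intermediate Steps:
x(V, O) = 1/(5 + V)
-249 - x(18, -4) = -249 - 1/(5 + 18) = -249 - 1/23 = -5728/23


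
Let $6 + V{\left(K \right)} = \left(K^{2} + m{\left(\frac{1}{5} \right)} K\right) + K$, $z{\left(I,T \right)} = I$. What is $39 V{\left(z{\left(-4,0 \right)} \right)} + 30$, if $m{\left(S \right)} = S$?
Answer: $\frac{1164}{5} \approx 232.8$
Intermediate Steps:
$V{\left(K \right)} = -6 + K^{2} + \frac{6 K}{5}$ ($V{\left(K \right)} = -6 + \left(\left(K^{2} + \frac{K}{5}\right) + K\right) = -6 + \left(K^{2} + \frac{6 K}{5}\right) = -6 + K^{2} + \frac{6 K}{5}$)
$39 V{\left(z{\left(-4,0 \right)} \right)} + 30 = 39 \left(-6 + \left(-4\right)^{2} + \frac{6}{5} \left(-4\right)\right) + 30 = 39 \left(-6 + 16 - \frac{24}{5}\right) + 30 = 39 \cdot \frac{26}{5} + 30 = \frac{1014}{5} + 30 = \frac{1164}{5}$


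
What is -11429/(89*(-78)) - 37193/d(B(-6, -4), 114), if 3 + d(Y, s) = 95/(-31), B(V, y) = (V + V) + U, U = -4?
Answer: 4003078319/652548 ≈ 6134.5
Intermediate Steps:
B(V, y) = -4 + 2*V (B(V, y) = (V + V) - 4 = 2*V - 4 = -4 + 2*V)
d(Y, s) = -188/31 (d(Y, s) = -3 + 95/(-31) = -3 + 95*(-1/31) = -3 - 95/31 = -188/31)
-11429/(89*(-78)) - 37193/d(B(-6, -4), 114) = -11429/(89*(-78)) - 37193/(-188/31) = -11429/(-6942) - 37193*(-31/188) = -11429*(-1/6942) + 1152983/188 = 11429/6942 + 1152983/188 = 4003078319/652548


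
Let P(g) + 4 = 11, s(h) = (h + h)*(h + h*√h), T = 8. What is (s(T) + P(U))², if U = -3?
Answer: 149297 + 69120*√2 ≈ 2.4705e+5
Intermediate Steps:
s(h) = 2*h*(h + h^(3/2)) (s(h) = (2*h)*(h + h^(3/2)) = 2*h*(h + h^(3/2)))
P(g) = 7 (P(g) = -4 + 11 = 7)
(s(T) + P(U))² = ((2*8² + 2*8^(5/2)) + 7)² = ((2*64 + 2*(128*√2)) + 7)² = ((128 + 256*√2) + 7)² = (135 + 256*√2)²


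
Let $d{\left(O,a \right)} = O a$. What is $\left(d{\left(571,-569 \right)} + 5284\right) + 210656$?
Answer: $-108959$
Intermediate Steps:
$\left(d{\left(571,-569 \right)} + 5284\right) + 210656 = \left(571 \left(-569\right) + 5284\right) + 210656 = \left(-324899 + 5284\right) + 210656 = -319615 + 210656 = -108959$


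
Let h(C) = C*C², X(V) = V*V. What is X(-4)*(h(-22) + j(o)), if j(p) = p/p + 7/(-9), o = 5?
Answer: -1533280/9 ≈ -1.7036e+5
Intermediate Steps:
X(V) = V²
h(C) = C³
j(p) = 2/9 (j(p) = 1 + 7*(-⅑) = 1 - 7/9 = 2/9)
X(-4)*(h(-22) + j(o)) = (-4)²*((-22)³ + 2/9) = 16*(-10648 + 2/9) = 16*(-95830/9) = -1533280/9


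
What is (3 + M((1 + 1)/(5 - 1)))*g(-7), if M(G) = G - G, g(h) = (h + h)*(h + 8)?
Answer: -42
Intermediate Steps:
g(h) = 2*h*(8 + h) (g(h) = (2*h)*(8 + h) = 2*h*(8 + h))
M(G) = 0
(3 + M((1 + 1)/(5 - 1)))*g(-7) = (3 + 0)*(2*(-7)*(8 - 7)) = 3*(2*(-7)*1) = 3*(-14) = -42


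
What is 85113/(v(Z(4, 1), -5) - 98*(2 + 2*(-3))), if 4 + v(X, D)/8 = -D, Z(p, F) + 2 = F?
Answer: 85113/400 ≈ 212.78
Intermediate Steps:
Z(p, F) = -2 + F
v(X, D) = -32 - 8*D (v(X, D) = -32 + 8*(-D) = -32 - 8*D)
85113/(v(Z(4, 1), -5) - 98*(2 + 2*(-3))) = 85113/((-32 - 8*(-5)) - 98*(2 + 2*(-3))) = 85113/((-32 + 40) - 98*(2 - 6)) = 85113/(8 - 98*(-4)) = 85113/(8 + 392) = 85113/400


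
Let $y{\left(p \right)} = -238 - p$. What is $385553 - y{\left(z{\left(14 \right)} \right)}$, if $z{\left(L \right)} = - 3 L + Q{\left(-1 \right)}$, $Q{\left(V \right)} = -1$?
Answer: $385748$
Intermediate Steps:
$z{\left(L \right)} = -1 - 3 L$ ($z{\left(L \right)} = - 3 L - 1 = -1 - 3 L$)
$385553 - y{\left(z{\left(14 \right)} \right)} = 385553 - \left(-238 - \left(-1 - 42\right)\right) = 385553 - \left(-238 - -43\right) = 385553 - \left(-238 + 43\right) = 385553 - -195 = 385553 + 195 = 385748$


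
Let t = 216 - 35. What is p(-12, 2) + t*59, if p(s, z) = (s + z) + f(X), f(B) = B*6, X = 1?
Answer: 10675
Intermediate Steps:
f(B) = 6*B
p(s, z) = 6 + s + z (p(s, z) = (s + z) + 6*1 = (s + z) + 6 = 6 + s + z)
t = 181
p(-12, 2) + t*59 = (6 - 12 + 2) + 181*59 = -4 + 10679 = 10675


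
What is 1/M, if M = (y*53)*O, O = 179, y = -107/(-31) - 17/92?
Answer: 2852/88390379 ≈ 3.2266e-5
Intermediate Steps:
y = 9317/2852 (y = -107*(-1/31) - 17*1/92 = 107/31 - 17/92 = 9317/2852 ≈ 3.2668)
M = 88390379/2852 (M = ((9317/2852)*53)*179 = (493801/2852)*179 = 88390379/2852 ≈ 30992.)
1/M = 1/(88390379/2852) = 2852/88390379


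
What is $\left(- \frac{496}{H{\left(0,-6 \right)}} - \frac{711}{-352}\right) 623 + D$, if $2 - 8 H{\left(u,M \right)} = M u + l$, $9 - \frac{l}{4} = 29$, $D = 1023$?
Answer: $- \frac{402158255}{14432} \approx -27866.0$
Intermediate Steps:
$l = -80$ ($l = 36 - 116 = -80$)
$H{\left(u,M \right)} = \frac{41}{4} - \frac{M u}{8}$ ($H{\left(u,M \right)} = \frac{1}{4} - \frac{M u - 80}{8} = \frac{1}{4} - \frac{-80 + M u}{8} = \frac{1}{4} - \left(-10 + \frac{M u}{8}\right) = \frac{41}{4} - \frac{M u}{8}$)
$\left(- \frac{496}{H{\left(0,-6 \right)}} - \frac{711}{-352}\right) 623 + D = \left(- \frac{496}{\frac{41}{4} - \left(- \frac{3}{4}\right) 0} - \frac{711}{-352}\right) 623 + 1023 = \left(- \frac{496}{\frac{41}{4} + 0} - - \frac{711}{352}\right) 623 + 1023 = \left(- \frac{496}{\frac{41}{4}} + \frac{711}{352}\right) 623 + 1023 = \left(\left(-496\right) \frac{4}{41} + \frac{711}{352}\right) 623 + 1023 = \left(- \frac{1984}{41} + \frac{711}{352}\right) 623 + 1023 = \left(- \frac{669217}{14432}\right) 623 + 1023 = - \frac{416922191}{14432} + 1023 = - \frac{402158255}{14432}$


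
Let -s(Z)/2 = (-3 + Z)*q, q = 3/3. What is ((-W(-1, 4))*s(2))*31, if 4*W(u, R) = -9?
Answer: 279/2 ≈ 139.50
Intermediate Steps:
q = 1 (q = 3*(⅓) = 1)
W(u, R) = -9/4 (W(u, R) = (¼)*(-9) = -9/4)
s(Z) = 6 - 2*Z (s(Z) = -2*(-3 + Z) = 6 - 2*Z)
((-W(-1, 4))*s(2))*31 = ((-1*(-9/4))*(6 - 2*2))*31 = (9*(6 - 4)/4)*31 = ((9/4)*2)*31 = (9/2)*31 = 279/2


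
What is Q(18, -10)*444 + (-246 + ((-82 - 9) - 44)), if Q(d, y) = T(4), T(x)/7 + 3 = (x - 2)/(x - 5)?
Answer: -15921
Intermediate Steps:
T(x) = -21 + 7*(-2 + x)/(-5 + x) (T(x) = -21 + 7*((x - 2)/(x - 5)) = -21 + 7*((-2 + x)/(-5 + x)) = -21 + 7*(-2 + x)/(-5 + x))
Q(d, y) = -35 (Q(d, y) = 7*(13 - 2*4)/(-5 + 4) = 7*(13 - 8)/(-1) = 7*(-1)*5 = -35)
Q(18, -10)*444 + (-246 + ((-82 - 9) - 44)) = -35*444 + (-246 + ((-82 - 9) - 44)) = -15540 + (-246 + (-91 - 44)) = -15540 + (-246 - 135) = -15540 - 381 = -15921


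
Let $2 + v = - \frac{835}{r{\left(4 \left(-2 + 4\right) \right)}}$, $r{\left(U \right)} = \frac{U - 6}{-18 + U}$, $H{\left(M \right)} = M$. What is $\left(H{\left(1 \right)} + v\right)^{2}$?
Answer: $17422276$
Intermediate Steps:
$r{\left(U \right)} = \frac{-6 + U}{-18 + U}$
$v = 4173$ ($v = -2 - \frac{835}{\frac{1}{-18 + 4 \left(-2 + 4\right)} \left(-6 + 4 \left(-2 + 4\right)\right)} = -2 - \frac{835}{\frac{1}{-18 + 4 \cdot 2} \left(-6 + 4 \cdot 2\right)} = -2 - \frac{835}{\frac{1}{-18 + 8} \left(-6 + 8\right)} = -2 - \frac{835}{\frac{1}{-10} \cdot 2} = -2 - \frac{835}{\left(- \frac{1}{10}\right) 2} = -2 - \frac{835}{- \frac{1}{5}} = -2 - -4175 = -2 + 4175 = 4173$)
$\left(H{\left(1 \right)} + v\right)^{2} = \left(1 + 4173\right)^{2} = 4174^{2} = 17422276$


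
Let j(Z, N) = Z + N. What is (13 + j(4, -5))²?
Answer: 144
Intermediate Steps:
j(Z, N) = N + Z
(13 + j(4, -5))² = (13 + (-5 + 4))² = (13 - 1)² = 12² = 144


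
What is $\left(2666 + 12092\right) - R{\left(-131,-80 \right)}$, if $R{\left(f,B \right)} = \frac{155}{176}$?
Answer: $\frac{2597253}{176} \approx 14757.0$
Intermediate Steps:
$R{\left(f,B \right)} = \frac{155}{176}$ ($R{\left(f,B \right)} = 155 \cdot \frac{1}{176} = \frac{155}{176}$)
$\left(2666 + 12092\right) - R{\left(-131,-80 \right)} = \left(2666 + 12092\right) - \frac{155}{176} = 14758 - \frac{155}{176} = \frac{2597253}{176}$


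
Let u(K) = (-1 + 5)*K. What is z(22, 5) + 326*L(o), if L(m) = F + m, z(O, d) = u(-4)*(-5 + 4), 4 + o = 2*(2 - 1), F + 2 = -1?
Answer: -1614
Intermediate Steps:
F = -3 (F = -2 - 1 = -3)
o = -2 (o = -4 + 2*(2 - 1) = -4 + 2*1 = -4 + 2 = -2)
u(K) = 4*K
z(O, d) = 16 (z(O, d) = (4*(-4))*(-5 + 4) = -16*(-1) = 16)
L(m) = -3 + m
z(22, 5) + 326*L(o) = 16 + 326*(-3 - 2) = 16 + 326*(-5) = 16 - 1630 = -1614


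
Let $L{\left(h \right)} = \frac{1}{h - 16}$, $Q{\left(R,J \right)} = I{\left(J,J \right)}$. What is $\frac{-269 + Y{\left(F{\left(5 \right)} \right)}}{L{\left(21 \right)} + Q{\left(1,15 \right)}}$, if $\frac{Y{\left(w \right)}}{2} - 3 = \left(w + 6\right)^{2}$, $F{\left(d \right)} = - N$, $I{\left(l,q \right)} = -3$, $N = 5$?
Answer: $\frac{1305}{14} \approx 93.214$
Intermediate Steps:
$F{\left(d \right)} = -5$ ($F{\left(d \right)} = \left(-1\right) 5 = -5$)
$Q{\left(R,J \right)} = -3$
$L{\left(h \right)} = \frac{1}{-16 + h}$
$Y{\left(w \right)} = 6 + 2 \left(6 + w\right)^{2}$ ($Y{\left(w \right)} = 6 + 2 \left(w + 6\right)^{2} = 6 + 2 \left(6 + w\right)^{2}$)
$\frac{-269 + Y{\left(F{\left(5 \right)} \right)}}{L{\left(21 \right)} + Q{\left(1,15 \right)}} = \frac{-269 + \left(6 + 2 \left(6 - 5\right)^{2}\right)}{\frac{1}{-16 + 21} - 3} = \frac{-269 + \left(6 + 2 \cdot 1^{2}\right)}{\frac{1}{5} - 3} = \frac{-269 + \left(6 + 2 \cdot 1\right)}{\frac{1}{5} - 3} = \frac{-269 + \left(6 + 2\right)}{- \frac{14}{5}} = \left(-269 + 8\right) \left(- \frac{5}{14}\right) = \left(-261\right) \left(- \frac{5}{14}\right) = \frac{1305}{14}$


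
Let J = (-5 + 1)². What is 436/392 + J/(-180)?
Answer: 4513/4410 ≈ 1.0234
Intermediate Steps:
J = 16 (J = (-4)² = 16)
436/392 + J/(-180) = 436/392 + 16/(-180) = 436*(1/392) + 16*(-1/180) = 109/98 - 4/45 = 4513/4410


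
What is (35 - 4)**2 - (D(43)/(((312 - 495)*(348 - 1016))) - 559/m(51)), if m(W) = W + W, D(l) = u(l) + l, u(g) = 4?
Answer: 669496165/692716 ≈ 966.48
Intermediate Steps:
D(l) = 4 + l
m(W) = 2*W
(35 - 4)**2 - (D(43)/(((312 - 495)*(348 - 1016))) - 559/m(51)) = (35 - 4)**2 - ((4 + 43)/(((312 - 495)*(348 - 1016))) - 559/(2*51)) = 31**2 - (47/((-183*(-668))) - 559/102) = 961 - (47/122244 - 559*1/102) = 961 - (47*(1/122244) - 559/102) = 961 - (47/122244 - 559/102) = 961 - 1*(-3796089/692716) = 961 + 3796089/692716 = 669496165/692716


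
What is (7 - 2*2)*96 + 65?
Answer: 353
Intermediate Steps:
(7 - 2*2)*96 + 65 = (7 - 4)*96 + 65 = 3*96 + 65 = 288 + 65 = 353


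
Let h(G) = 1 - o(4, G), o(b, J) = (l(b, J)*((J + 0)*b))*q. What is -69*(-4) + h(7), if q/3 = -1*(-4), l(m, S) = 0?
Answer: 277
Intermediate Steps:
q = 12 (q = 3*(-1*(-4)) = 3*4 = 12)
o(b, J) = 0 (o(b, J) = (0*((J + 0)*b))*12 = (0*(J*b))*12 = 0*12 = 0)
h(G) = 1 (h(G) = 1 - 1*0 = 1 + 0 = 1)
-69*(-4) + h(7) = -69*(-4) + 1 = 276 + 1 = 277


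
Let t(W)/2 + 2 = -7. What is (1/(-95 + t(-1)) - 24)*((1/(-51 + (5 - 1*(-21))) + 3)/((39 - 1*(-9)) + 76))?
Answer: -100381/175150 ≈ -0.57311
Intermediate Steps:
t(W) = -18 (t(W) = -4 + 2*(-7) = -4 - 14 = -18)
(1/(-95 + t(-1)) - 24)*((1/(-51 + (5 - 1*(-21))) + 3)/((39 - 1*(-9)) + 76)) = (1/(-95 - 18) - 24)*((1/(-51 + (5 - 1*(-21))) + 3)/((39 - 1*(-9)) + 76)) = (1/(-113) - 24)*((1/(-51 + (5 + 21)) + 3)/((39 + 9) + 76)) = (-1/113 - 24)*((1/(-51 + 26) + 3)/(48 + 76)) = -2713*(1/(-25) + 3)/(113*124) = -2713*(-1/25 + 3)/(113*124) = -200762/(2825*124) = -2713/113*37/1550 = -100381/175150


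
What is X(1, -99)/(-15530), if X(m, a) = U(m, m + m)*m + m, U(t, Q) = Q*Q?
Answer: -1/3106 ≈ -0.00032196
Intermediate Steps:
U(t, Q) = Q²
X(m, a) = m + 4*m³ (X(m, a) = (m + m)²*m + m = (2*m)²*m + m = (4*m²)*m + m = 4*m³ + m = m + 4*m³)
X(1, -99)/(-15530) = (1 + 4*1³)/(-15530) = (1 + 4*1)*(-1/15530) = (1 + 4)*(-1/15530) = 5*(-1/15530) = -1/3106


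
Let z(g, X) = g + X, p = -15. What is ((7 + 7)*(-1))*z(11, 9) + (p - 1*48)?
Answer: -343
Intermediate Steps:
z(g, X) = X + g
((7 + 7)*(-1))*z(11, 9) + (p - 1*48) = ((7 + 7)*(-1))*(9 + 11) + (-15 - 1*48) = (14*(-1))*20 + (-15 - 48) = -14*20 - 63 = -280 - 63 = -343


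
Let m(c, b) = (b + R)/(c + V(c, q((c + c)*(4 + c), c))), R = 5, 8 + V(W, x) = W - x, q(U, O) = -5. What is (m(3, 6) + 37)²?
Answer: 14884/9 ≈ 1653.8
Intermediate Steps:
V(W, x) = -8 + W - x (V(W, x) = -8 + (W - x) = -8 + W - x)
m(c, b) = (5 + b)/(-3 + 2*c) (m(c, b) = (b + 5)/(c + (-8 + c - 1*(-5))) = (5 + b)/(c + (-8 + c + 5)) = (5 + b)/(c + (-3 + c)) = (5 + b)/(-3 + 2*c))
(m(3, 6) + 37)² = ((5 + 6)/(-3 + 2*3) + 37)² = (11/(-3 + 6) + 37)² = (11/3 + 37)² = (122/3)² = 14884/9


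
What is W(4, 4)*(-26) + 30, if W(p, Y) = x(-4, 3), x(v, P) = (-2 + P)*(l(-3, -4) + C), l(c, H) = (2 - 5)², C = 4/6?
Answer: -664/3 ≈ -221.33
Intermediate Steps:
C = ⅔ (C = 4*(⅙) = ⅔ ≈ 0.66667)
l(c, H) = 9 (l(c, H) = (-3)² = 9)
x(v, P) = -58/3 + 29*P/3 (x(v, P) = (-2 + P)*(9 + ⅔) = (-2 + P)*(29/3) = -58/3 + 29*P/3)
W(p, Y) = 29/3 (W(p, Y) = -58/3 + (29/3)*3 = -58/3 + 29 = 29/3)
W(4, 4)*(-26) + 30 = (29/3)*(-26) + 30 = -754/3 + 30 = -664/3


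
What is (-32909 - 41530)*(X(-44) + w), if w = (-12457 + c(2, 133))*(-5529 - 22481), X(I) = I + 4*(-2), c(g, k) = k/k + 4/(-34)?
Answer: -441514729923984/17 ≈ -2.5971e+13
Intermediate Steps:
c(g, k) = 15/17 (c(g, k) = 1 + 4*(-1/34) = 1 - 2/17 = 15/17)
X(I) = -8 + I (X(I) = I - 8 = -8 + I)
w = 5931229540/17 (w = (-12457 + 15/17)*(-5529 - 22481) = -211754/17*(-28010) = 5931229540/17 ≈ 3.4890e+8)
(-32909 - 41530)*(X(-44) + w) = (-32909 - 41530)*((-8 - 44) + 5931229540/17) = -74439*(-52 + 5931229540/17) = -74439*5931228656/17 = -441514729923984/17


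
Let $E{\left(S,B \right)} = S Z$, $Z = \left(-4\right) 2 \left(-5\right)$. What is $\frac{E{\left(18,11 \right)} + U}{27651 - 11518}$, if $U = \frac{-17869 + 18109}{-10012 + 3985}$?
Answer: $\frac{1446400}{32411197} \approx 0.044627$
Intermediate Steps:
$Z = 40$ ($Z = \left(-8\right) \left(-5\right) = 40$)
$E{\left(S,B \right)} = 40 S$ ($E{\left(S,B \right)} = S 40 = 40 S$)
$U = - \frac{80}{2009}$ ($U = \frac{240}{-6027} = 240 \left(- \frac{1}{6027}\right) = - \frac{80}{2009} \approx -0.039821$)
$\frac{E{\left(18,11 \right)} + U}{27651 - 11518} = \frac{40 \cdot 18 - \frac{80}{2009}}{27651 - 11518} = \frac{720 - \frac{80}{2009}}{16133} = \frac{1446400}{2009} \cdot \frac{1}{16133} = \frac{1446400}{32411197}$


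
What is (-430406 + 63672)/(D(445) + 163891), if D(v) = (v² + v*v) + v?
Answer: -183367/280193 ≈ -0.65443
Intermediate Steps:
D(v) = v + 2*v² (D(v) = (v² + v²) + v = 2*v² + v = v + 2*v²)
(-430406 + 63672)/(D(445) + 163891) = (-430406 + 63672)/(445*(1 + 2*445) + 163891) = -366734/(445*(1 + 890) + 163891) = -366734/(445*891 + 163891) = -366734/(396495 + 163891) = -366734/560386 = -366734*1/560386 = -183367/280193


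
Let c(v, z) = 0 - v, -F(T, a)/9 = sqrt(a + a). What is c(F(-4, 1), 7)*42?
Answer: 378*sqrt(2) ≈ 534.57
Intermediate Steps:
F(T, a) = -9*sqrt(2)*sqrt(a) (F(T, a) = -9*sqrt(a + a) = -9*sqrt(2)*sqrt(a))
c(v, z) = -v
c(F(-4, 1), 7)*42 = -(-9)*sqrt(2)*sqrt(1)*42 = -(-9)*sqrt(2)*42 = (9*sqrt(2))*42 = 378*sqrt(2)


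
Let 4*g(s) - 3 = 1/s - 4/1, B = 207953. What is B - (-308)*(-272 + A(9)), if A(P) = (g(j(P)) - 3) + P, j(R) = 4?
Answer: 503869/4 ≈ 1.2597e+5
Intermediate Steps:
g(s) = -1/4 + 1/(4*s) (g(s) = 3/4 + (1/s - 4/1)/4 = 3/4 + (1/s - 4*1)/4 = 3/4 + (1/s - 4)/4 = 3/4 + (-4 + 1/s)/4 = 3/4 + (-1 + 1/(4*s)) = -1/4 + 1/(4*s))
A(P) = -51/16 + P (A(P) = ((1/4)*(1 - 1*4)/4 - 3) + P = ((1/4)*(1/4)*(1 - 4) - 3) + P = ((1/4)*(1/4)*(-3) - 3) + P = (-3/16 - 3) + P = -51/16 + P)
B - (-308)*(-272 + A(9)) = 207953 - (-308)*(-272 + (-51/16 + 9)) = 207953 - (-308)*(-272 + 93/16) = 207953 - (-308)*(-4259)/16 = 207953 - 1*327943/4 = 207953 - 327943/4 = 503869/4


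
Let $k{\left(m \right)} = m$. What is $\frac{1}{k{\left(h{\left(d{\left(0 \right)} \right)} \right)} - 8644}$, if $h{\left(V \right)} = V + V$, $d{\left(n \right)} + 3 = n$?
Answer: $- \frac{1}{8650} \approx -0.00011561$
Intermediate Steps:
$d{\left(n \right)} = -3 + n$
$h{\left(V \right)} = 2 V$
$\frac{1}{k{\left(h{\left(d{\left(0 \right)} \right)} \right)} - 8644} = \frac{1}{2 \left(-3 + 0\right) - 8644} = \frac{1}{2 \left(-3\right) - 8644} = \frac{1}{-6 - 8644} = \frac{1}{-8650} = - \frac{1}{8650}$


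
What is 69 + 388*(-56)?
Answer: -21659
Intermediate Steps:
69 + 388*(-56) = 69 - 21728 = -21659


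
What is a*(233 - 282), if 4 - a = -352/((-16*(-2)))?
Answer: -735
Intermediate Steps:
a = 15 (a = 4 - (-352)/((-16*(-2))) = 4 - (-352)/32 = 4 - 1*(-11) = 4 + 11 = 15)
a*(233 - 282) = 15*(233 - 282) = 15*(-49) = -735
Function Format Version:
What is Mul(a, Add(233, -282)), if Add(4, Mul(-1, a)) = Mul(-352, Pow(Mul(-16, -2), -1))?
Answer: -735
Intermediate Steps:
a = 15 (a = Add(4, Mul(-1, Mul(-352, Pow(Mul(-16, -2), -1)))) = Add(4, Mul(-1, Mul(-352, Pow(32, -1)))) = Add(4, Mul(-1, Mul(-352, Rational(1, 32)))) = Add(4, Mul(-1, -11)) = Add(4, 11) = 15)
Mul(a, Add(233, -282)) = Mul(15, Add(233, -282)) = Mul(15, -49) = -735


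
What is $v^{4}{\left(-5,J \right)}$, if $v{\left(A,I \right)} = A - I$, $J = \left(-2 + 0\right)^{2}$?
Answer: $6561$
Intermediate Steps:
$J = 4$ ($J = \left(-2\right)^{2} = 4$)
$v^{4}{\left(-5,J \right)} = \left(-5 - 4\right)^{4} = \left(-9\right)^{4} = 6561$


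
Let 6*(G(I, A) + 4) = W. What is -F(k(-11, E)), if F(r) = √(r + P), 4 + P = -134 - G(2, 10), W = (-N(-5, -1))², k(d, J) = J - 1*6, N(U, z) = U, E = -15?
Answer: -I*√5730/6 ≈ -12.616*I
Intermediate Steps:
k(d, J) = -6 + J (k(d, J) = J - 6 = -6 + J)
W = 25 (W = (-1*(-5))² = 5² = 25)
G(I, A) = ⅙ (G(I, A) = -4 + (⅙)*25 = -4 + 25/6 = ⅙)
P = -829/6 (P = -4 + (-134 - 1*⅙) = -4 + (-134 - ⅙) = -4 - 805/6 = -829/6 ≈ -138.17)
F(r) = √(-829/6 + r) (F(r) = √(r - 829/6) = √(-829/6 + r))
-F(k(-11, E)) = -√(-4974 + 36*(-6 - 15))/6 = -√(-4974 + 36*(-21))/6 = -√(-4974 - 756)/6 = -√(-5730)/6 = -I*√5730/6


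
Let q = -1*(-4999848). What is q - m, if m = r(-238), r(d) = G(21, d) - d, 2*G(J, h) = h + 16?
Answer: 4999721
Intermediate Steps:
G(J, h) = 8 + h/2 (G(J, h) = (h + 16)/2 = (16 + h)/2 = 8 + h/2)
r(d) = 8 - d/2 (r(d) = (8 + d/2) - d = 8 - d/2)
m = 127 (m = 8 - ½*(-238) = 8 + 119 = 127)
q = 4999848
q - m = 4999848 - 1*127 = 4999848 - 127 = 4999721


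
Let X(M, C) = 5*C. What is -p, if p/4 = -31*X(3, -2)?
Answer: -1240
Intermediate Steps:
p = 1240 (p = 4*(-155*(-2)) = 4*(-31*(-10)) = 4*310 = 1240)
-p = -1*1240 = -1240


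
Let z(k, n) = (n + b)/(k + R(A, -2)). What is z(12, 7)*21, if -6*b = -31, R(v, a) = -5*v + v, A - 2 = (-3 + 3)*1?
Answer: 511/8 ≈ 63.875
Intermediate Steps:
A = 2 (A = 2 + (-3 + 3)*1 = 2 + 0*1 = 2 + 0 = 2)
R(v, a) = -4*v
b = 31/6 (b = -⅙*(-31) = 31/6 ≈ 5.1667)
z(k, n) = (31/6 + n)/(-8 + k) (z(k, n) = (n + 31/6)/(k - 4*2) = (31/6 + n)/(k - 8) = (31/6 + n)/(-8 + k))
z(12, 7)*21 = ((31/6 + 7)/(-8 + 12))*21 = ((73/6)/4)*21 = ((¼)*(73/6))*21 = (73/24)*21 = 511/8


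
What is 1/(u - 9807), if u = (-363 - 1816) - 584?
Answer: -1/12570 ≈ -7.9555e-5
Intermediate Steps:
u = -2763 (u = -2179 - 584 = -2763)
1/(u - 9807) = 1/(-2763 - 9807) = 1/(-12570) = -1/12570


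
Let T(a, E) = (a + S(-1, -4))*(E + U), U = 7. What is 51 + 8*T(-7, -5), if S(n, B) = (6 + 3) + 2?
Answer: 115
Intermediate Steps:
S(n, B) = 11 (S(n, B) = 9 + 2 = 11)
T(a, E) = (7 + E)*(11 + a) (T(a, E) = (a + 11)*(E + 7) = (11 + a)*(7 + E) = (7 + E)*(11 + a))
51 + 8*T(-7, -5) = 51 + 8*(77 + 7*(-7) + 11*(-5) - 5*(-7)) = 51 + 8*(77 - 49 - 55 + 35) = 51 + 8*8 = 51 + 64 = 115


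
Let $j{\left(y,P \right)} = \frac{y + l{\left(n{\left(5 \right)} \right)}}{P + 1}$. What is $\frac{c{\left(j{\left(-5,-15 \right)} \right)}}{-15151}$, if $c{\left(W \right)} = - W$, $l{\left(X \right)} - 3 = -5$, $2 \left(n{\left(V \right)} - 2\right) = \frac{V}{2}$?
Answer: $\frac{1}{30302} \approx 3.3001 \cdot 10^{-5}$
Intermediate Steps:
$n{\left(V \right)} = 2 + \frac{V}{4}$ ($n{\left(V \right)} = 2 + \frac{V \frac{1}{2}}{2} = 2 + \frac{\frac{1}{2} V}{2} = 2 + \frac{V}{4}$)
$l{\left(X \right)} = -2$ ($l{\left(X \right)} = 3 - 5 = -2$)
$j{\left(y,P \right)} = \frac{-2 + y}{1 + P}$ ($j{\left(y,P \right)} = \frac{y - 2}{P + 1} = \frac{-2 + y}{1 + P}$)
$\frac{c{\left(j{\left(-5,-15 \right)} \right)}}{-15151} = \frac{\left(-1\right) \frac{-2 - 5}{1 - 15}}{-15151} = - \frac{-7}{-14} \left(- \frac{1}{15151}\right) = - \frac{\left(-1\right) \left(-7\right)}{14} \left(- \frac{1}{15151}\right) = \left(-1\right) \frac{1}{2} \left(- \frac{1}{15151}\right) = \left(- \frac{1}{2}\right) \left(- \frac{1}{15151}\right) = \frac{1}{30302}$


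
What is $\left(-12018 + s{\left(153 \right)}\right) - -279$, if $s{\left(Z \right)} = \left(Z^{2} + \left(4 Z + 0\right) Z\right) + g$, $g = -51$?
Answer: $105255$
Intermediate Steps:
$s{\left(Z \right)} = -51 + 5 Z^{2}$ ($s{\left(Z \right)} = \left(Z^{2} + \left(4 Z + 0\right) Z\right) - 51 = \left(Z^{2} + 4 Z Z\right) - 51 = \left(Z^{2} + 4 Z^{2}\right) - 51 = 5 Z^{2} - 51 = -51 + 5 Z^{2}$)
$\left(-12018 + s{\left(153 \right)}\right) - -279 = \left(-12018 - \left(51 - 5 \cdot 153^{2}\right)\right) - -279 = \left(-12018 + \left(-51 + 5 \cdot 23409\right)\right) + \left(-10116 + 10395\right) = \left(-12018 + \left(-51 + 117045\right)\right) + 279 = \left(-12018 + 116994\right) + 279 = 104976 + 279 = 105255$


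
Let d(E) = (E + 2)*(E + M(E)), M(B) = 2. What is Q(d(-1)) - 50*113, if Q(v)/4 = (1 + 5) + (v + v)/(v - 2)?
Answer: -5634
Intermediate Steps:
d(E) = (2 + E)² (d(E) = (E + 2)*(E + 2) = (2 + E)*(2 + E) = (2 + E)²)
Q(v) = 24 + 8*v/(-2 + v) (Q(v) = 4*((1 + 5) + (v + v)/(v - 2)) = 4*(6 + (2*v)/(-2 + v)) = 4*(6 + 2*v/(-2 + v)) = 24 + 8*v/(-2 + v))
Q(d(-1)) - 50*113 = 16*(-3 + 2*(4 + (-1)² + 4*(-1)))/(-2 + (4 + (-1)² + 4*(-1))) - 50*113 = 16*(-3 + 2*(4 + 1 - 4))/(-2 + (4 + 1 - 4)) - 5650 = 16*(-3 + 2*1)/(-2 + 1) - 5650 = 16*(-3 + 2)/(-1) - 5650 = 16*(-1)*(-1) - 5650 = 16 - 5650 = -5634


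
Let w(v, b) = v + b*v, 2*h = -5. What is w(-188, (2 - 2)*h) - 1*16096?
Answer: -16284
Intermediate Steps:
h = -5/2 (h = (½)*(-5) = -5/2 ≈ -2.5000)
w(-188, (2 - 2)*h) - 1*16096 = -188*(1 + (2 - 2)*(-5/2)) - 1*16096 = -188*(1 + 0*(-5/2)) - 16096 = -188*(1 + 0) - 16096 = -188*1 - 16096 = -188 - 16096 = -16284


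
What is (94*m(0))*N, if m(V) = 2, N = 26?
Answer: 4888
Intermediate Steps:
(94*m(0))*N = (94*2)*26 = 188*26 = 4888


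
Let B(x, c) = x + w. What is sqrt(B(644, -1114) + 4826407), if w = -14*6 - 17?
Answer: 5*sqrt(193078) ≈ 2197.0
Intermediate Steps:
w = -101 (w = -84 - 17 = -101)
B(x, c) = -101 + x (B(x, c) = x - 101 = -101 + x)
sqrt(B(644, -1114) + 4826407) = sqrt((-101 + 644) + 4826407) = sqrt(543 + 4826407) = sqrt(4826950) = 5*sqrt(193078)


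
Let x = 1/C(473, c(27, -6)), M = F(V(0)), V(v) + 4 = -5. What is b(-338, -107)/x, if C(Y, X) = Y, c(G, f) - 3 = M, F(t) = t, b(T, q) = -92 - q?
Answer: 7095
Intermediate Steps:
V(v) = -9 (V(v) = -4 - 5 = -9)
M = -9
c(G, f) = -6 (c(G, f) = 3 - 9 = -6)
x = 1/473 ≈ 0.0021142
b(-338, -107)/x = (-92 - 1*(-107))/(1/473) = (-92 + 107)*473 = 15*473 = 7095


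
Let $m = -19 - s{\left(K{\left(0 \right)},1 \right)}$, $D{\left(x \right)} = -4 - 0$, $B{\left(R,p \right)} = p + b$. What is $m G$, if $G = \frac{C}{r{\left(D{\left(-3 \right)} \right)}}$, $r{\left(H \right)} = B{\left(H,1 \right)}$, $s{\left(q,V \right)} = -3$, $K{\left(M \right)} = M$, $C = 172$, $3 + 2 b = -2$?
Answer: $\frac{5504}{3} \approx 1834.7$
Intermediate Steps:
$b = - \frac{5}{2}$ ($b = - \frac{3}{2} + \frac{1}{2} \left(-2\right) = - \frac{3}{2} - 1 = - \frac{5}{2} \approx -2.5$)
$B{\left(R,p \right)} = - \frac{5}{2} + p$ ($B{\left(R,p \right)} = p - \frac{5}{2} = - \frac{5}{2} + p$)
$D{\left(x \right)} = -4$ ($D{\left(x \right)} = -4 + 0 = -4$)
$r{\left(H \right)} = - \frac{3}{2}$ ($r{\left(H \right)} = - \frac{5}{2} + 1 = - \frac{3}{2}$)
$G = - \frac{344}{3}$ ($G = \frac{172}{- \frac{3}{2}} = 172 \left(- \frac{2}{3}\right) = - \frac{344}{3} \approx -114.67$)
$m = -16$ ($m = -19 - -3 = -19 + 3 = -16$)
$m G = \left(-16\right) \left(- \frac{344}{3}\right) = \frac{5504}{3}$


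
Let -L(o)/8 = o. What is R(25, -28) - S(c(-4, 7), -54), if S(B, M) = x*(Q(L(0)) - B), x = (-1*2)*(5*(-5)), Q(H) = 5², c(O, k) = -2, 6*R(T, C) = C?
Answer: -4064/3 ≈ -1354.7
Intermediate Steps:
L(o) = -8*o
R(T, C) = C/6
Q(H) = 25
x = 50 (x = -2*(-25) = 50)
S(B, M) = 1250 - 50*B (S(B, M) = 50*(25 - B) = 1250 - 50*B)
R(25, -28) - S(c(-4, 7), -54) = (⅙)*(-28) - (1250 - 50*(-2)) = -14/3 - (1250 + 100) = -14/3 - 1*1350 = -14/3 - 1350 = -4064/3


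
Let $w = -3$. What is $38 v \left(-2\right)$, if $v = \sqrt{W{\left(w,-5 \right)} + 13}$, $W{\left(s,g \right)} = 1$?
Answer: $- 76 \sqrt{14} \approx -284.37$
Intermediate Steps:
$v = \sqrt{14}$ ($v = \sqrt{1 + 13} = \sqrt{14} \approx 3.7417$)
$38 v \left(-2\right) = 38 \sqrt{14} \left(-2\right) = - 76 \sqrt{14}$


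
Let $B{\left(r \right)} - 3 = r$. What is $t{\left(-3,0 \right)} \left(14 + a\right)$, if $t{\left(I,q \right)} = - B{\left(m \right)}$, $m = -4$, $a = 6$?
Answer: $20$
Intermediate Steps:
$B{\left(r \right)} = 3 + r$
$t{\left(I,q \right)} = 1$ ($t{\left(I,q \right)} = - (3 - 4) = \left(-1\right) \left(-1\right) = 1$)
$t{\left(-3,0 \right)} \left(14 + a\right) = 1 \left(14 + 6\right) = 1 \cdot 20 = 20$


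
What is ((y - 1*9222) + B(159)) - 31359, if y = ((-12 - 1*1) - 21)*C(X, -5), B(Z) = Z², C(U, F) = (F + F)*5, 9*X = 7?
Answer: -13600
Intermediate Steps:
X = 7/9 (X = (⅑)*7 = 7/9 ≈ 0.77778)
C(U, F) = 10*F (C(U, F) = (2*F)*5 = 10*F)
y = 1700 (y = ((-12 - 1*1) - 21)*(10*(-5)) = ((-12 - 1) - 21)*(-50) = (-13 - 21)*(-50) = -34*(-50) = 1700)
((y - 1*9222) + B(159)) - 31359 = ((1700 - 1*9222) + 159²) - 31359 = ((1700 - 9222) + 25281) - 31359 = (-7522 + 25281) - 31359 = 17759 - 31359 = -13600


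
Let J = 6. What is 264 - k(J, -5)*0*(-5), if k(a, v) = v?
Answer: 264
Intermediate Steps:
264 - k(J, -5)*0*(-5) = 264 - (-5*0)*(-5) = 264 - 0*(-5) = 264 - 1*0 = 264 + 0 = 264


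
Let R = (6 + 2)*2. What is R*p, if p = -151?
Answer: -2416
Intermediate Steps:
R = 16 (R = 8*2 = 16)
R*p = 16*(-151) = -2416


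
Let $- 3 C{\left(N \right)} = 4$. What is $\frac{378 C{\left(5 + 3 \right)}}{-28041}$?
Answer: $\frac{168}{9347} \approx 0.017974$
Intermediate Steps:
$C{\left(N \right)} = - \frac{4}{3}$ ($C{\left(N \right)} = \left(- \frac{1}{3}\right) 4 = - \frac{4}{3}$)
$\frac{378 C{\left(5 + 3 \right)}}{-28041} = \frac{378 \left(- \frac{4}{3}\right)}{-28041} = \left(-504\right) \left(- \frac{1}{28041}\right) = \frac{168}{9347}$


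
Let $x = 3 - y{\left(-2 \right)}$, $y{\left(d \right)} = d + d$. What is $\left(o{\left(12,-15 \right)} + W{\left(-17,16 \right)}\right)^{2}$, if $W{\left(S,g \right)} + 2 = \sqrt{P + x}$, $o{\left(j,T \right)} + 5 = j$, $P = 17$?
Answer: $49 + 20 \sqrt{6} \approx 97.99$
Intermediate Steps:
$y{\left(d \right)} = 2 d$
$o{\left(j,T \right)} = -5 + j$
$x = 7$ ($x = 3 - 2 \left(-2\right) = 3 - -4 = 3 + 4 = 7$)
$W{\left(S,g \right)} = -2 + 2 \sqrt{6}$ ($W{\left(S,g \right)} = -2 + \sqrt{17 + 7} = -2 + \sqrt{24} = -2 + 2 \sqrt{6}$)
$\left(o{\left(12,-15 \right)} + W{\left(-17,16 \right)}\right)^{2} = \left(\left(-5 + 12\right) - \left(2 - 2 \sqrt{6}\right)\right)^{2} = \left(7 - \left(2 - 2 \sqrt{6}\right)\right)^{2} = \left(5 + 2 \sqrt{6}\right)^{2}$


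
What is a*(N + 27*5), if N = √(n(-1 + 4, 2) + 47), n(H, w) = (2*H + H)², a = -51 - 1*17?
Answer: -9180 - 544*√2 ≈ -9949.3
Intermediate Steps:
a = -68 (a = -51 - 17 = -68)
n(H, w) = 9*H² (n(H, w) = (3*H)² = 9*H²)
N = 8*√2 (N = √(9*(-1 + 4)² + 47) = √(9*3² + 47) = √(9*9 + 47) = √(81 + 47) = √128 = 8*√2 ≈ 11.314)
a*(N + 27*5) = -68*(8*√2 + 27*5) = -68*(8*√2 + 135) = -68*(135 + 8*√2) = -9180 - 544*√2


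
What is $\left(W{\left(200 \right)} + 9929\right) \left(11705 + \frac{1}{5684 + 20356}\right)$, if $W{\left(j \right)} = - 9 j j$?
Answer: $- \frac{106701011022271}{26040} \approx -4.0976 \cdot 10^{9}$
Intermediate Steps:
$W{\left(j \right)} = - 9 j^{2}$
$\left(W{\left(200 \right)} + 9929\right) \left(11705 + \frac{1}{5684 + 20356}\right) = \left(- 9 \cdot 200^{2} + 9929\right) \left(11705 + \frac{1}{5684 + 20356}\right) = \left(\left(-9\right) 40000 + 9929\right) \left(11705 + \frac{1}{26040}\right) = \left(-360000 + 9929\right) \left(11705 + \frac{1}{26040}\right) = \left(-350071\right) \frac{304798201}{26040} = - \frac{106701011022271}{26040}$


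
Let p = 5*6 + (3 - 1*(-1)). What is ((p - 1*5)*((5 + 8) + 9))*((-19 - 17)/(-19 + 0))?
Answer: 22968/19 ≈ 1208.8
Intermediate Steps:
p = 34 (p = 30 + (3 + 1) = 30 + 4 = 34)
((p - 1*5)*((5 + 8) + 9))*((-19 - 17)/(-19 + 0)) = ((34 - 1*5)*((5 + 8) + 9))*((-19 - 17)/(-19 + 0)) = ((34 - 5)*(13 + 9))*(-36/(-19)) = (29*22)*(-36*(-1/19)) = 638*(36/19) = 22968/19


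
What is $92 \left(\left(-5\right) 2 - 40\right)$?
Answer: $-4600$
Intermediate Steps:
$92 \left(\left(-5\right) 2 - 40\right) = 92 \left(-10 - 40\right) = 92 \left(-50\right) = -4600$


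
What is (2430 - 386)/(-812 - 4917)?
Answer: -2044/5729 ≈ -0.35678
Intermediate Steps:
(2430 - 386)/(-812 - 4917) = 2044/(-5729) = 2044*(-1/5729) = -2044/5729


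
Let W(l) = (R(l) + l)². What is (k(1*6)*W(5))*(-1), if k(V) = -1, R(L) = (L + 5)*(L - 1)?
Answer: 2025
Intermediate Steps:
R(L) = (-1 + L)*(5 + L) (R(L) = (5 + L)*(-1 + L) = (-1 + L)*(5 + L))
W(l) = (-5 + l² + 5*l)² (W(l) = ((-5 + l² + 4*l) + l)² = (-5 + l² + 5*l)²)
(k(1*6)*W(5))*(-1) = -(-5 + 5² + 5*5)²*(-1) = -(-5 + 25 + 25)²*(-1) = -1*45²*(-1) = -1*2025*(-1) = -2025*(-1) = 2025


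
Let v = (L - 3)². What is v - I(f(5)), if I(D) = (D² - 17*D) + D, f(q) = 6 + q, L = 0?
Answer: 64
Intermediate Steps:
v = 9 (v = (0 - 3)² = (-3)² = 9)
I(D) = D² - 16*D
v - I(f(5)) = 9 - (6 + 5)*(-16 + (6 + 5)) = 9 - 11*(-16 + 11) = 9 - 11*(-5) = 9 - 1*(-55) = 9 + 55 = 64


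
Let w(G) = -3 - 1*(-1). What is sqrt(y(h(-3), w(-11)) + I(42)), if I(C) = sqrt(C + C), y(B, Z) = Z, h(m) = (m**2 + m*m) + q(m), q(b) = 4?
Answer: sqrt(-2 + 2*sqrt(21)) ≈ 2.6768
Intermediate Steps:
w(G) = -2 (w(G) = -3 + 1 = -2)
h(m) = 4 + 2*m**2 (h(m) = (m**2 + m*m) + 4 = (m**2 + m**2) + 4 = 2*m**2 + 4 = 4 + 2*m**2)
I(C) = sqrt(2)*sqrt(C) (I(C) = sqrt(2*C) = sqrt(2)*sqrt(C))
sqrt(y(h(-3), w(-11)) + I(42)) = sqrt(-2 + sqrt(2)*sqrt(42)) = sqrt(-2 + 2*sqrt(21))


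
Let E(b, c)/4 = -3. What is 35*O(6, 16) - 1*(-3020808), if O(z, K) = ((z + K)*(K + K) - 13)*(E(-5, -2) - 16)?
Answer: 2343628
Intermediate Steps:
E(b, c) = -12 (E(b, c) = 4*(-3) = -12)
O(z, K) = 364 - 56*K*(K + z) (O(z, K) = ((z + K)*(K + K) - 13)*(-12 - 16) = ((K + z)*(2*K) - 13)*(-28) = (2*K*(K + z) - 13)*(-28) = (-13 + 2*K*(K + z))*(-28) = 364 - 56*K*(K + z))
35*O(6, 16) - 1*(-3020808) = 35*(364 - 56*16² - 56*16*6) - 1*(-3020808) = 35*(364 - 56*256 - 5376) + 3020808 = 35*(364 - 14336 - 5376) + 3020808 = 35*(-19348) + 3020808 = -677180 + 3020808 = 2343628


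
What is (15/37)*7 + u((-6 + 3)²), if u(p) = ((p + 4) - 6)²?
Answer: 1918/37 ≈ 51.838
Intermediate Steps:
u(p) = (-2 + p)² (u(p) = ((4 + p) - 6)² = (-2 + p)²)
(15/37)*7 + u((-6 + 3)²) = (15/37)*7 + (-2 + (-6 + 3)²)² = (15*(1/37))*7 + (-2 + (-3)²)² = (15/37)*7 + (-2 + 9)² = 105/37 + 7² = 105/37 + 49 = 1918/37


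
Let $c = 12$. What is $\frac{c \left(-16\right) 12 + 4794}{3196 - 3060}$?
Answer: $\frac{1245}{68} \approx 18.309$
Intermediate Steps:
$\frac{c \left(-16\right) 12 + 4794}{3196 - 3060} = \frac{12 \left(-16\right) 12 + 4794}{3196 - 3060} = \frac{\left(-192\right) 12 + 4794}{136} = \left(-2304 + 4794\right) \frac{1}{136} = 2490 \cdot \frac{1}{136} = \frac{1245}{68}$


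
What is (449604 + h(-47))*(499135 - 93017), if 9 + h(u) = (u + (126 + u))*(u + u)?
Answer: 181367019266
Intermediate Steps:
h(u) = -9 + 2*u*(126 + 2*u) (h(u) = -9 + (u + (126 + u))*(u + u) = -9 + (126 + 2*u)*(2*u) = -9 + 2*u*(126 + 2*u))
(449604 + h(-47))*(499135 - 93017) = (449604 + (-9 + 4*(-47)² + 252*(-47)))*(499135 - 93017) = (449604 + (-9 + 4*2209 - 11844))*406118 = (449604 + (-9 + 8836 - 11844))*406118 = (449604 - 3017)*406118 = 446587*406118 = 181367019266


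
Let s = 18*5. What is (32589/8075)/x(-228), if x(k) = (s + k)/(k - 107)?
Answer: 42813/4370 ≈ 9.7970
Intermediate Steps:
s = 90
x(k) = (90 + k)/(-107 + k) (x(k) = (90 + k)/(k - 107) = (90 + k)/(-107 + k))
(32589/8075)/x(-228) = (32589/8075)/(((90 - 228)/(-107 - 228))) = (32589*(1/8075))/((-138/(-335))) = 1917/(475*((-1/335*(-138)))) = 1917/(475*(138/335)) = (1917/475)*(335/138) = 42813/4370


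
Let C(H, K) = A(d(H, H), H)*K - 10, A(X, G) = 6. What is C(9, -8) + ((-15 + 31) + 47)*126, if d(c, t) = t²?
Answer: 7880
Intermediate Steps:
C(H, K) = -10 + 6*K (C(H, K) = 6*K - 10 = -10 + 6*K)
C(9, -8) + ((-15 + 31) + 47)*126 = (-10 + 6*(-8)) + ((-15 + 31) + 47)*126 = (-10 - 48) + (16 + 47)*126 = -58 + 63*126 = -58 + 7938 = 7880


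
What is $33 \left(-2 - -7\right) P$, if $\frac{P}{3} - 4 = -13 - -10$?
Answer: $495$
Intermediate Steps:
$P = 3$ ($P = 12 + 3 \left(-13 - -10\right) = 12 + 3 \left(-13 + 10\right) = 12 + 3 \left(-3\right) = 12 - 9 = 3$)
$33 \left(-2 - -7\right) P = 33 \left(-2 - -7\right) 3 = 33 \left(-2 + 7\right) 3 = 33 \cdot 5 \cdot 3 = 165 \cdot 3 = 495$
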